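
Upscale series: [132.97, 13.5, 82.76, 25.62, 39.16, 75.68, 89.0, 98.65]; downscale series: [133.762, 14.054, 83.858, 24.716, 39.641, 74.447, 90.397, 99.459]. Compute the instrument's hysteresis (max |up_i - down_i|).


|132.97 - 133.762| = 0.7920
|13.5 - 14.054| = 0.5540
|82.76 - 83.858| = 1.0980
|25.62 - 24.716| = 0.9040
|39.16 - 39.641| = 0.4810
|75.68 - 74.447| = 1.2330
|89.0 - 90.397| = 1.3970
|98.65 - 99.459| = 0.8090
hysteresis = max(diffs) = 1.3970

1.3970


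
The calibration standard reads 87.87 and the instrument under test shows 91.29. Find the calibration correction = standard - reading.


Correction = standard - reading
= 87.87 - 91.29
= -3.4200

-3.4200


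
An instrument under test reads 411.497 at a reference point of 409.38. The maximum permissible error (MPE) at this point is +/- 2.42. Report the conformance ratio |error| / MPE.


e = indication - reference = 411.497 - 409.38 = 2.1170
|e| = 2.1170
ratio = |e| / MPE = 2.1170 / 2.42
ratio = 0.8748

0.8748


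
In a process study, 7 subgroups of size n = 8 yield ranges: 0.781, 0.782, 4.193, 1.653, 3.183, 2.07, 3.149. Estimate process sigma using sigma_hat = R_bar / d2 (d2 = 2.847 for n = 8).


R_bar = (0.781 + 0.782 + 4.193 + 1.653 + 3.183 + 2.07 + 3.149) / 7
R_bar = 15.811 / 7 = 2.2587143
sigma_hat = R_bar / d2 = 2.2587143 / 2.847 = 0.7934

0.7934


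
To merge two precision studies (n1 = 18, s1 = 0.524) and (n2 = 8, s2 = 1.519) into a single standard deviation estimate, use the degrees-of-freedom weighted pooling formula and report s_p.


s_p = sqrt(((n1-1)*s1^2 + (n2-1)*s2^2) / (n1+n2-2))
numerator = (18-1)*0.524^2 + (8-1)*1.519^2 = 4.667792 + 16.151527 = 20.819319
denominator = 18 + 8 - 2 = 24
s_p^2 = 20.819319 / 24 = 0.86747162
s_p = sqrt(0.86747162) = 0.9314

0.9314


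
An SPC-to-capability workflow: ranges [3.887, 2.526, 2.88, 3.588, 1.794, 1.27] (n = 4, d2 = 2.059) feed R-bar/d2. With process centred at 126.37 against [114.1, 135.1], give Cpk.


R_bar = (3.887 + 2.526 + 2.88 + 3.588 + 1.794 + 1.27) / 6 = 2.6575
sigma = R_bar / d2 = 2.6575 / 2.059 = 1.2906751
Cp = (USL - LSL)/(6*sigma) = (135.1 - 114.1)/(6*1.2906751) = 2.7118
Cpu = (135.1 - 126.37)/(3*1.2906751) = 2.2546
Cpl = (126.37 - 114.1)/(3*1.2906751) = 3.1689
Cpk = min(Cpu, Cpl) = 2.2546

2.2546


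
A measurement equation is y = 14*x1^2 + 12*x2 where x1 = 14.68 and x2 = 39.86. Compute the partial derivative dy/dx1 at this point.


y = 14*x1^2 + 12*x2
dy/dx1 = 2*14*x1
Evaluate at x1 = 14.68: c1 = 28 * 14.68
c1 = 411.0400

411.0400


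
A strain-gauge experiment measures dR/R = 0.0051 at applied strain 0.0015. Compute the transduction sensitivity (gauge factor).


GF = (dR/R) / epsilon
= 0.0051 / 0.0015
= 3.4000

3.4000


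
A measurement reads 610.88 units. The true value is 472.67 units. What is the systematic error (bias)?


Systematic error = measured - true
= 610.88 - 472.67
= 138.2100

138.2100


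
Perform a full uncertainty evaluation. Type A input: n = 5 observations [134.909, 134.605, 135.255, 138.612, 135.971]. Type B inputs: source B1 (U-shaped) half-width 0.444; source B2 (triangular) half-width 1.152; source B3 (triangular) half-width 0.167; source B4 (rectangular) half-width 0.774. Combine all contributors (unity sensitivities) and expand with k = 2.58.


mean = (134.909 + 134.605 + 135.255 + 138.612 + 135.971) / 5 = 135.8704
s = sqrt(sum((x - mean)^2)/(n-1)) = 1.6148324
u_A = s / sqrt(n) = 1.6148324 / sqrt(5) = 0.722175
u_B1 = 0.444 / sqrt(2) = 0.31395541
u_B2 = 1.152 / sqrt(6) = 0.47030203
u_B3 = 0.167 / sqrt(6) = 0.068177465
u_B4 = 0.774 / sqrt(3) = 0.44686911
uc = sqrt(0.722175^2 + 0.31395541^2 + 0.47030203^2 + 0.068177465^2 + 0.44686911^2) = 1.02256
U = k * uc = 2.58 * 1.02256
U = 2.6382

2.6382


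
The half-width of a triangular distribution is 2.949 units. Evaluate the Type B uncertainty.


u_B = half_width / sqrt(6)
u_B = 2.949 / 2.4494897
u_B = 1.2039

1.2039


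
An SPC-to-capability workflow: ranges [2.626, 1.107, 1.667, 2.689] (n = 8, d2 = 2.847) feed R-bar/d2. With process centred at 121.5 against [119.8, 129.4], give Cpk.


R_bar = (2.626 + 1.107 + 1.667 + 2.689) / 4 = 2.02225
sigma = R_bar / d2 = 2.02225 / 2.847 = 0.7103091
Cp = (USL - LSL)/(6*sigma) = (129.4 - 119.8)/(6*0.7103091) = 2.2525
Cpu = (129.4 - 121.5)/(3*0.7103091) = 3.7073
Cpl = (121.5 - 119.8)/(3*0.7103091) = 0.7978
Cpk = min(Cpu, Cpl) = 0.7978

0.7978


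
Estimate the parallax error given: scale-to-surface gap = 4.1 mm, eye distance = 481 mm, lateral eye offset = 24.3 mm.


error = h * offset / d
= 4.1 * 24.3 / 481
= 0.2071

0.2071


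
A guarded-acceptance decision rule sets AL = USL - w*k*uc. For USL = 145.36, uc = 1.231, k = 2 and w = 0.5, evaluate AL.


U = k * uc = 2 * 1.231 = 2.462
guard band g = w * U = 0.5 * 2.462 = 1.231
AL = USL - g = 145.36 - 1.231
AL = 144.1290

144.1290


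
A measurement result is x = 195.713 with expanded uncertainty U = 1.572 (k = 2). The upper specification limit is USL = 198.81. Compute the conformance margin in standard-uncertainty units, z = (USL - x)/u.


u = U / k = 1.572 / 2 = 0.786
margin = |USL - x| = |198.81 - 195.713| = 3.097
z = margin / u = 3.097 / 0.786
z = 3.9402

3.9402


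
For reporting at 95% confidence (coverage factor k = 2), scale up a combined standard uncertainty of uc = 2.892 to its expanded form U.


U = k * uc
U = 2 * 2.892
U = 5.7840

5.7840


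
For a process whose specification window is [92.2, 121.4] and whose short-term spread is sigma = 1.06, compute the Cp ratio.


Cp = (USL - LSL) / (6 * sigma)
= (121.4 - 92.2) / (6 * 1.06)
= 29.2000 / 6.3600
= 4.5912

4.5912


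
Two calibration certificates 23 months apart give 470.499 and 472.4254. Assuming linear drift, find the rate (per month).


rate = (v2 - v1) / months
= (472.4254 - 470.499) / 23
= 1.9264 / 23
= 0.0838

0.0838


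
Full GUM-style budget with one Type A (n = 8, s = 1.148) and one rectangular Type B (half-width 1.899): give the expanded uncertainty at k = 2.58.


u_A = s / sqrt(n) = 1.148 / sqrt(8) = 0.40587929
u_B = half_width / sqrt(3) = 1.899 / sqrt(3) = 1.0963882
uc = sqrt(u_A^2 + u_B^2) = sqrt(0.40587929^2 + 1.0963882^2) = 1.1691044
U = k * uc = 2.58 * 1.1691044
U = 3.0163

3.0163


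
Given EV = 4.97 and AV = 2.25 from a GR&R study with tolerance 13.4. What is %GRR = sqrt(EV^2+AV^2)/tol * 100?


GRR = sqrt(EV^2 + AV^2) = sqrt(4.97^2 + 2.25^2) = 5.4555843
%GRR = GRR / tol * 100 = 5.4555843 / 13.4 * 100
%GRR = 40.7133

40.7133


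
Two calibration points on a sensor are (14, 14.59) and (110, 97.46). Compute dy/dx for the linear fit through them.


slope = (y2 - y1) / (x2 - x1)
= (97.46 - 14.59) / (110 - 14)
= 82.8700 / 96
= 0.8632

0.8632


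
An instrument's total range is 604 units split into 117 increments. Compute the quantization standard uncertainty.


resolution = range / divisions
resolution = 604 / 117 = 5.1623932
u_res = resolution / (2*sqrt(3))
u_res = 5.1623932 / 3.4641016
u_res = 1.4903

1.4903


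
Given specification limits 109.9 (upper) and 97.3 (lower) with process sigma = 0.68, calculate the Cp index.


Cp = (USL - LSL) / (6 * sigma)
= (109.9 - 97.3) / (6 * 0.68)
= 12.6000 / 4.0800
= 3.0882

3.0882


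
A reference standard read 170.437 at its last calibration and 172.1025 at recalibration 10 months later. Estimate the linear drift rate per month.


rate = (v2 - v1) / months
= (172.1025 - 170.437) / 10
= 1.6655 / 10
= 0.1665

0.1665


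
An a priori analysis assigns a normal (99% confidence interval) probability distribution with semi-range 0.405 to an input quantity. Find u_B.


u_B = half_width / 2.576
u_B = 0.405 / 2.576
u_B = 0.1572

0.1572


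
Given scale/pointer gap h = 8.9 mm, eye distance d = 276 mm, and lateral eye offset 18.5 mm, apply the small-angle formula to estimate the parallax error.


error = h * offset / d
= 8.9 * 18.5 / 276
= 0.5966

0.5966


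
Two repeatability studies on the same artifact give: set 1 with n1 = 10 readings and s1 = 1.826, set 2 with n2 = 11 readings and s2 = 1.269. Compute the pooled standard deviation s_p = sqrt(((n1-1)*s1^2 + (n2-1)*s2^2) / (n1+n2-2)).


s_p = sqrt(((n1-1)*s1^2 + (n2-1)*s2^2) / (n1+n2-2))
numerator = (10-1)*1.826^2 + (11-1)*1.269^2 = 30.008484 + 16.10361 = 46.112094
denominator = 10 + 11 - 2 = 19
s_p^2 = 46.112094 / 19 = 2.4269523
s_p = sqrt(2.4269523) = 1.5579

1.5579


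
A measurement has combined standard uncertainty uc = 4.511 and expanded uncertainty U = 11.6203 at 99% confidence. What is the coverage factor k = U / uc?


k = U / uc
k = 11.6203 / 4.511
k = 2.576

2.576


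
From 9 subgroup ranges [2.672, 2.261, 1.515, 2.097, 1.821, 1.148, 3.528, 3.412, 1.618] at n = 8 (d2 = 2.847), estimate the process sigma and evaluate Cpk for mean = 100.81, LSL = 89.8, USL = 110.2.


R_bar = (2.672 + 2.261 + 1.515 + 2.097 + 1.821 + 1.148 + 3.528 + 3.412 + 1.618) / 9 = 2.2302222
sigma = R_bar / d2 = 2.2302222 / 2.847 = 0.78335869
Cp = (USL - LSL)/(6*sigma) = (110.2 - 89.8)/(6*0.78335869) = 4.3403
Cpu = (110.2 - 100.81)/(3*0.78335869) = 3.9956
Cpl = (100.81 - 89.8)/(3*0.78335869) = 4.6850
Cpk = min(Cpu, Cpl) = 3.9956

3.9956


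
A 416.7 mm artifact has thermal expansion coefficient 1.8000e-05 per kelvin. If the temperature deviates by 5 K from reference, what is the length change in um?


dL = L * alpha * dT
= 416.7 * 1.8000e-05 * 5
= 0.0375030 mm
dL_um = 0.0375030 * 1000 = 37.5030 um

37.5030


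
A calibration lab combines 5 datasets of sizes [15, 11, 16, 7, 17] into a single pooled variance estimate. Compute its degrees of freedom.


nu = sum_i (n_i - 1)
nu = ((15 - 1) + (11 - 1) + (16 - 1) + (7 - 1) + (17 - 1))
nu = 14 + 10 + 15 + 6 + 16
nu = 61

61


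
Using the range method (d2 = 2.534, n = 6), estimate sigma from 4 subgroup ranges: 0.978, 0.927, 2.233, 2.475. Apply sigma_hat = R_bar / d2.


R_bar = (0.978 + 0.927 + 2.233 + 2.475) / 4
R_bar = 6.613 / 4 = 1.65325
sigma_hat = R_bar / d2 = 1.65325 / 2.534 = 0.6524

0.6524


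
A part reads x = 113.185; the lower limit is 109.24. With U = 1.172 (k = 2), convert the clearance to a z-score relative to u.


u = U / k = 1.172 / 2 = 0.586
margin = |LSL - x| = |109.24 - 113.185| = 3.945
z = margin / u = 3.945 / 0.586
z = 6.7321

6.7321


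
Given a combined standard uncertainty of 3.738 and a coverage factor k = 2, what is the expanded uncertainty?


U = k * uc
U = 2 * 3.738
U = 7.4760

7.4760


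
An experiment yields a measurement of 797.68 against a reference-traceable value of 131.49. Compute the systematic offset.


Systematic error = measured - true
= 797.68 - 131.49
= 666.1900

666.1900


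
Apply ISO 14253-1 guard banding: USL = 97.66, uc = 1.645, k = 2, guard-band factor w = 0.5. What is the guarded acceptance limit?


U = k * uc = 2 * 1.645 = 3.29
guard band g = w * U = 0.5 * 3.29 = 1.645
AL = USL - g = 97.66 - 1.645
AL = 96.0150

96.0150


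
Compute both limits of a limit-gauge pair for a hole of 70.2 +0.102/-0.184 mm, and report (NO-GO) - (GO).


GO = nominal - lower_tol (smallest hole = maximum material condition)
GO = 70.2 - 0.184 = 70.016
NO-GO = nominal + upper_tol (largest hole = least material condition)
NO-GO = 70.2 + 0.102 = 70.302
spread = NO-GO - GO = 70.302 - 70.016 = 0.2860

0.2860


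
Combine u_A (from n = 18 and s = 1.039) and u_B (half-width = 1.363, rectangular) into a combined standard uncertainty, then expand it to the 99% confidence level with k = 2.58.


u_A = s / sqrt(n) = 1.039 / sqrt(18) = 0.24489465
u_B = half_width / sqrt(3) = 1.363 / sqrt(3) = 0.78692842
uc = sqrt(u_A^2 + u_B^2) = sqrt(0.24489465^2 + 0.78692842^2) = 0.82415395
U = k * uc = 2.58 * 0.82415395
U = 2.1263

2.1263


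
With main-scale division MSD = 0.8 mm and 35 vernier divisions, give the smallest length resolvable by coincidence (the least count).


LC = MSD / n_div
= 0.8 / 35
= 0.0229

0.0229


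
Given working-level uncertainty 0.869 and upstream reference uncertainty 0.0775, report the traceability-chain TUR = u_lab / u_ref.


TUR = u_lab / u_ref
= 0.869 / 0.0775
= 11.2129

11.2129


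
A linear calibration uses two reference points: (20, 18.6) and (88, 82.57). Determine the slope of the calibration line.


slope = (y2 - y1) / (x2 - x1)
= (82.57 - 18.6) / (88 - 20)
= 63.9700 / 68
= 0.9407

0.9407


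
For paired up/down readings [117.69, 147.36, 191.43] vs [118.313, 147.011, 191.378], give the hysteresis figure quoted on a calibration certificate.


|117.69 - 118.313| = 0.6230
|147.36 - 147.011| = 0.3490
|191.43 - 191.378| = 0.0520
hysteresis = max(diffs) = 0.6230

0.6230


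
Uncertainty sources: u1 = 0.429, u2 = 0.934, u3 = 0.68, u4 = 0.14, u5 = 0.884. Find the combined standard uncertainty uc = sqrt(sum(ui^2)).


uc = sqrt(0.429^2 + 0.934^2 + 0.68^2 + 0.14^2 + 0.884^2)
uc = sqrt(2.319853)
uc = 1.5231

1.5231


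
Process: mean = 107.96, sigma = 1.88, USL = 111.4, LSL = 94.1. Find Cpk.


Cpu = (USL - mean) / (3*sigma) = (111.4 - 107.96) / (3*1.88) = 0.6099
Cpl = (mean - LSL) / (3*sigma) = (107.96 - 94.1) / (3*1.88) = 2.4574
Cpk = min(Cpu, Cpl) = 0.6099

0.6099


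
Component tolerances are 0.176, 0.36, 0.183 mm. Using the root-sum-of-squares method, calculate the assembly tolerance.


RSS = sqrt(0.176^2 + 0.36^2 + 0.183^2)
= sqrt(0.194065)
= 0.4405

0.4405


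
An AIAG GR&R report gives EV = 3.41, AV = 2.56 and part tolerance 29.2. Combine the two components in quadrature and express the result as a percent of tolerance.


GRR = sqrt(EV^2 + AV^2) = sqrt(3.41^2 + 2.56^2) = 4.2640005
%GRR = GRR / tol * 100 = 4.2640005 / 29.2 * 100
%GRR = 14.6027

14.6027


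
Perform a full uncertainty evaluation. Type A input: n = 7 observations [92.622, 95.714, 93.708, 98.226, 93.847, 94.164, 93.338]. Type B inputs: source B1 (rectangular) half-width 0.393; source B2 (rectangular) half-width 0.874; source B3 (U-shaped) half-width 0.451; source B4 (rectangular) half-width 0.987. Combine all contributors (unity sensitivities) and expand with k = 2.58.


mean = (92.622 + 95.714 + 93.708 + 98.226 + 93.847 + 94.164 + 93.338) / 7 = 94.517
s = sqrt(sum((x - mean)^2)/(n-1)) = 1.8884979
u_A = s / sqrt(n) = 1.8884979 / sqrt(7) = 0.71378511
u_B1 = 0.393 / sqrt(3) = 0.22689866
u_B2 = 0.874 / sqrt(3) = 0.50460414
u_B3 = 0.451 / sqrt(2) = 0.31890516
u_B4 = 0.987 / sqrt(3) = 0.56984472
uc = sqrt(0.71378511^2 + 0.22689866^2 + 0.50460414^2 + 0.31890516^2 + 0.56984472^2) = 1.11446
U = k * uc = 2.58 * 1.11446
U = 2.8753

2.8753


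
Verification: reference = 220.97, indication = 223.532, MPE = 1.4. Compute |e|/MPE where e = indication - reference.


e = indication - reference = 223.532 - 220.97 = 2.5620
|e| = 2.5620
ratio = |e| / MPE = 2.5620 / 1.4
ratio = 1.8300

1.8300


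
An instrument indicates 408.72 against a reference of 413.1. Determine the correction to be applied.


Correction = standard - reading
= 413.1 - 408.72
= 4.3800

4.3800


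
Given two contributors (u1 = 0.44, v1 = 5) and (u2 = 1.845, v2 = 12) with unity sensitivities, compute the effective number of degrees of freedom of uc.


uc = sqrt(u1^2 + u2^2) = sqrt(0.44^2 + 1.845^2) = 1.8967406
v_eff = uc^4 / (u1^4/v1 + u2^4/v2)
= 1.8967406^4 / (0.44^4/5 + 1.845^4/12)
= 12.942905 / 0.97311171
v_eff = 13.3005

13.3005


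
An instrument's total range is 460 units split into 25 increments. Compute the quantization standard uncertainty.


resolution = range / divisions
resolution = 460 / 25 = 18.4
u_res = resolution / (2*sqrt(3))
u_res = 18.4 / 3.4641016
u_res = 5.3116

5.3116


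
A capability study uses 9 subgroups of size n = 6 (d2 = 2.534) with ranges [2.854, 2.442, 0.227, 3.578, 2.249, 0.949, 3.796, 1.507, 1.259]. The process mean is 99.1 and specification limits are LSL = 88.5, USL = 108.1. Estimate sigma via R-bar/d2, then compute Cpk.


R_bar = (2.854 + 2.442 + 0.227 + 3.578 + 2.249 + 0.949 + 3.796 + 1.507 + 1.259) / 9 = 2.0956667
sigma = R_bar / d2 = 2.0956667 / 2.534 = 0.82701922
Cp = (USL - LSL)/(6*sigma) = (108.1 - 88.5)/(6*0.82701922) = 3.9499
Cpu = (108.1 - 99.1)/(3*0.82701922) = 3.6275
Cpl = (99.1 - 88.5)/(3*0.82701922) = 4.2724
Cpk = min(Cpu, Cpl) = 3.6275

3.6275


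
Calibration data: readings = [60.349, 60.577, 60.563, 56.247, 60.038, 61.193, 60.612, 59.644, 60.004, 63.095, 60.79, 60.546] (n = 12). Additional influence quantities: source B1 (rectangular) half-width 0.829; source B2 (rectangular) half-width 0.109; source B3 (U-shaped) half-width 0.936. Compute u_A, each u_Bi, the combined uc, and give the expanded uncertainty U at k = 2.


mean = (60.349 + 60.577 + 60.563 + 56.247 + 60.038 + 61.193 + 60.612 + 59.644 + 60.004 + 63.095 + 60.79 + 60.546) / 12 = 60.30483333
s = sqrt(sum((x - mean)^2)/(n-1)) = 1.5423965
u_A = s / sqrt(n) = 1.5423965 / sqrt(12) = 0.44525152
u_B1 = 0.829 / sqrt(3) = 0.47862337
u_B2 = 0.109 / sqrt(3) = 0.062931179
u_B3 = 0.936 / sqrt(2) = 0.66185195
uc = sqrt(0.44525152^2 + 0.47862337^2 + 0.062931179^2 + 0.66185195^2) = 0.93238275
U = k * uc = 2 * 0.93238275
U = 1.8648

1.8648


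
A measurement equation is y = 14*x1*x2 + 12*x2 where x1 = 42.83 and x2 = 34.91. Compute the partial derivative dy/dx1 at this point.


y = 14*x1*x2 + 12*x2
dy/dx1 = 14*x2
Evaluate at x2 = 34.91: c1 = 14 * 34.91
c1 = 488.7400

488.7400


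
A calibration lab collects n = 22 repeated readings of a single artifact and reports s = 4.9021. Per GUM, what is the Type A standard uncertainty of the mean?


u_A = s / sqrt(n)
u_A = 4.9021 / sqrt(22)
u_A = 4.9021 / 4.6904158
u_A = 1.0451

1.0451


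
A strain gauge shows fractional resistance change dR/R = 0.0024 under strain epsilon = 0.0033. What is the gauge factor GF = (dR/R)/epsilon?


GF = (dR/R) / epsilon
= 0.0024 / 0.0033
= 0.7273

0.7273


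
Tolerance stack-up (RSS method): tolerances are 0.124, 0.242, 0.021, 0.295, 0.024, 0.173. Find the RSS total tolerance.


RSS = sqrt(0.124^2 + 0.242^2 + 0.021^2 + 0.295^2 + 0.024^2 + 0.173^2)
= sqrt(0.191911)
= 0.4381

0.4381


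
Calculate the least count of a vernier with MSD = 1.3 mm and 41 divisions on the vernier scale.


LC = MSD / n_div
= 1.3 / 41
= 0.0317

0.0317


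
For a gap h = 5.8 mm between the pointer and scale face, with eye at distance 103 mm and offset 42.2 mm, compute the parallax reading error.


error = h * offset / d
= 5.8 * 42.2 / 103
= 2.3763

2.3763


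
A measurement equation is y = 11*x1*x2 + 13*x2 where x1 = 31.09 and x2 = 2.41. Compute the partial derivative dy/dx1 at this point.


y = 11*x1*x2 + 13*x2
dy/dx1 = 11*x2
Evaluate at x2 = 2.41: c1 = 11 * 2.41
c1 = 26.5100

26.5100


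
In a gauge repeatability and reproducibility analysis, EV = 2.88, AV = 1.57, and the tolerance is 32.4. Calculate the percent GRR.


GRR = sqrt(EV^2 + AV^2) = sqrt(2.88^2 + 1.57^2) = 3.2801372
%GRR = GRR / tol * 100 = 3.2801372 / 32.4 * 100
%GRR = 10.1239

10.1239


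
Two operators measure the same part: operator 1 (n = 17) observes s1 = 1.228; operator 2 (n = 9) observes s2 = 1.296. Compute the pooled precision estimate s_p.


s_p = sqrt(((n1-1)*s1^2 + (n2-1)*s2^2) / (n1+n2-2))
numerator = (17-1)*1.228^2 + (9-1)*1.296^2 = 24.127744 + 13.436928 = 37.564672
denominator = 17 + 9 - 2 = 24
s_p^2 = 37.564672 / 24 = 1.5651947
s_p = sqrt(1.5651947) = 1.2511

1.2511


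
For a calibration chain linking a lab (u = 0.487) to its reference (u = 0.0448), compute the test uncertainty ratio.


TUR = u_lab / u_ref
= 0.487 / 0.0448
= 10.8705

10.8705


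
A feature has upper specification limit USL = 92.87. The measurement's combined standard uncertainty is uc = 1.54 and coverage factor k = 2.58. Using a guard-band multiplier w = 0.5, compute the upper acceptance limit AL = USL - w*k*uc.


U = k * uc = 2.58 * 1.54 = 3.9732
guard band g = w * U = 0.5 * 3.9732 = 1.9866
AL = USL - g = 92.87 - 1.9866
AL = 90.8834

90.8834


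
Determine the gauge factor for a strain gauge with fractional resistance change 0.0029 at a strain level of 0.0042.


GF = (dR/R) / epsilon
= 0.0029 / 0.0042
= 0.6905

0.6905


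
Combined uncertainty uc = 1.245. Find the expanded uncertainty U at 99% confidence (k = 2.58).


U = k * uc
U = 2.58 * 1.245
U = 3.2121

3.2121


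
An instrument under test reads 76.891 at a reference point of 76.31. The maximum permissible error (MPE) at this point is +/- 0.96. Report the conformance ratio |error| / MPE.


e = indication - reference = 76.891 - 76.31 = 0.5810
|e| = 0.5810
ratio = |e| / MPE = 0.5810 / 0.96
ratio = 0.6052

0.6052


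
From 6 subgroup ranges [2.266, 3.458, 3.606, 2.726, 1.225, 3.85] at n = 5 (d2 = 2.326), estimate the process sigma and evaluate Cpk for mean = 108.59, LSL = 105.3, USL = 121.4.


R_bar = (2.266 + 3.458 + 3.606 + 2.726 + 1.225 + 3.85) / 6 = 2.8551667
sigma = R_bar / d2 = 2.8551667 / 2.326 = 1.2275007
Cp = (USL - LSL)/(6*sigma) = (121.4 - 105.3)/(6*1.2275007) = 2.1860
Cpu = (121.4 - 108.59)/(3*1.2275007) = 3.4786
Cpl = (108.59 - 105.3)/(3*1.2275007) = 0.8934
Cpk = min(Cpu, Cpl) = 0.8934

0.8934


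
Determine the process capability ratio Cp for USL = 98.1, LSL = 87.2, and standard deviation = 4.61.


Cp = (USL - LSL) / (6 * sigma)
= (98.1 - 87.2) / (6 * 4.61)
= 10.9000 / 27.6600
= 0.3941

0.3941


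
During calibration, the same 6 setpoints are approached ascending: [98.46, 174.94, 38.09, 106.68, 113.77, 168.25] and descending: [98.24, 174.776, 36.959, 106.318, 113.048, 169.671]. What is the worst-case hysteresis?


|98.46 - 98.24| = 0.2200
|174.94 - 174.776| = 0.1640
|38.09 - 36.959| = 1.1310
|106.68 - 106.318| = 0.3620
|113.77 - 113.048| = 0.7220
|168.25 - 169.671| = 1.4210
hysteresis = max(diffs) = 1.4210

1.4210


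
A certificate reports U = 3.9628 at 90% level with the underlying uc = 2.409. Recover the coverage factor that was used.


k = U / uc
k = 3.9628 / 2.409
k = 1.645

1.645


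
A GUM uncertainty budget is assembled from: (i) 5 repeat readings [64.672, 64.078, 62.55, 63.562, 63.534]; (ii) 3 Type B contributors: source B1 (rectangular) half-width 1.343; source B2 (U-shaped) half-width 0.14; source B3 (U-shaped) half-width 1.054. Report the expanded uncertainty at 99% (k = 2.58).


mean = (64.672 + 64.078 + 62.55 + 63.562 + 63.534) / 5 = 63.6792
s = sqrt(sum((x - mean)^2)/(n-1)) = 0.78335892
u_A = s / sqrt(n) = 0.78335892 / sqrt(5) = 0.35032876
u_B1 = 1.343 / sqrt(3) = 0.77538141
u_B2 = 0.14 / sqrt(2) = 0.098994949
u_B3 = 1.054 / sqrt(2) = 0.74529055
uc = sqrt(0.35032876^2 + 0.77538141^2 + 0.098994949^2 + 0.74529055^2) = 1.1354314
U = k * uc = 2.58 * 1.1354314
U = 2.9294

2.9294


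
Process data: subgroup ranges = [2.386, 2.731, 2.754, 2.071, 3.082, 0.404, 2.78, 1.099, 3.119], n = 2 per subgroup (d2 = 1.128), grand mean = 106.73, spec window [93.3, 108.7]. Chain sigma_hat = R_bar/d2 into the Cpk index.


R_bar = (2.386 + 2.731 + 2.754 + 2.071 + 3.082 + 0.404 + 2.78 + 1.099 + 3.119) / 9 = 2.2695556
sigma = R_bar / d2 = 2.2695556 / 1.128 = 2.0120174
Cp = (USL - LSL)/(6*sigma) = (108.7 - 93.3)/(6*2.0120174) = 1.2757
Cpu = (108.7 - 106.73)/(3*2.0120174) = 0.3264
Cpl = (106.73 - 93.3)/(3*2.0120174) = 2.2250
Cpk = min(Cpu, Cpl) = 0.3264

0.3264


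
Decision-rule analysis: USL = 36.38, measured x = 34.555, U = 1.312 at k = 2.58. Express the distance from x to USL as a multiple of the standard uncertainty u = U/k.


u = U / k = 1.312 / 2.58 = 0.50852713
margin = |USL - x| = |36.38 - 34.555| = 1.825
z = margin / u = 1.825 / 0.50852713
z = 3.5888

3.5888


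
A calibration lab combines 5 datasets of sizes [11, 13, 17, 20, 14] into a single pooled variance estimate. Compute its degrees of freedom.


nu = sum_i (n_i - 1)
nu = ((11 - 1) + (13 - 1) + (17 - 1) + (20 - 1) + (14 - 1))
nu = 10 + 12 + 16 + 19 + 13
nu = 70

70


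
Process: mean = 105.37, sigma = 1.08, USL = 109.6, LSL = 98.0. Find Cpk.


Cpu = (USL - mean) / (3*sigma) = (109.6 - 105.37) / (3*1.08) = 1.3056
Cpl = (mean - LSL) / (3*sigma) = (105.37 - 98.0) / (3*1.08) = 2.2747
Cpk = min(Cpu, Cpl) = 1.3056

1.3056


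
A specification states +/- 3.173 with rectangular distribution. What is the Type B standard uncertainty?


u_B = half_width / sqrt(3)
u_B = 3.173 / 1.7320508
u_B = 1.8319

1.8319


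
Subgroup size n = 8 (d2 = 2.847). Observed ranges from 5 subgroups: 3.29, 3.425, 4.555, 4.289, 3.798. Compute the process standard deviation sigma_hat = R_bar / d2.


R_bar = (3.29 + 3.425 + 4.555 + 4.289 + 3.798) / 5
R_bar = 19.357 / 5 = 3.8714
sigma_hat = R_bar / d2 = 3.8714 / 2.847 = 1.3598

1.3598


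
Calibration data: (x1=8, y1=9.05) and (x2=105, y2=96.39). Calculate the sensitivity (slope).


slope = (y2 - y1) / (x2 - x1)
= (96.39 - 9.05) / (105 - 8)
= 87.3400 / 97
= 0.9004

0.9004


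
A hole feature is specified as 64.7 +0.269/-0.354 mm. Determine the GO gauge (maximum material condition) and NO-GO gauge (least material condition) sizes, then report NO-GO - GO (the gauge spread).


GO = nominal - lower_tol (smallest hole = maximum material condition)
GO = 64.7 - 0.354 = 64.346
NO-GO = nominal + upper_tol (largest hole = least material condition)
NO-GO = 64.7 + 0.269 = 64.969
spread = NO-GO - GO = 64.969 - 64.346 = 0.6230

0.6230


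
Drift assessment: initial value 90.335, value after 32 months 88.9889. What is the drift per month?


rate = (v2 - v1) / months
= (88.9889 - 90.335) / 32
= -1.3461 / 32
= -0.0421

-0.0421


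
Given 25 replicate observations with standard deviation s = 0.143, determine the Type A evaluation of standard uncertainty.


u_A = s / sqrt(n)
u_A = 0.143 / sqrt(25)
u_A = 0.143 / 5
u_A = 0.0286

0.0286


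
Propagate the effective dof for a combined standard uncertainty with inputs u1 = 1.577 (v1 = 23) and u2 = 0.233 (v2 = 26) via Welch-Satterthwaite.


uc = sqrt(u1^2 + u2^2) = sqrt(1.577^2 + 0.233^2) = 1.5941198
v_eff = uc^4 / (u1^4/v1 + u2^4/v2)
= 1.5941198^4 / (1.577^4/23 + 0.233^4/26)
= 6.4577886 / 0.26901839
v_eff = 24.0050

24.0050


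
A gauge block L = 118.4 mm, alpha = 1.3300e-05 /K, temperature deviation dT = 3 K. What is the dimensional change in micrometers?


dL = L * alpha * dT
= 118.4 * 1.3300e-05 * 3
= 0.0047242 mm
dL_um = 0.0047242 * 1000 = 4.7242 um

4.7242


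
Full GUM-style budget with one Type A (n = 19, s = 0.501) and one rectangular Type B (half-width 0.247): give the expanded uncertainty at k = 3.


u_A = s / sqrt(n) = 0.501 / sqrt(19) = 0.11493728
u_B = half_width / sqrt(3) = 0.247 / sqrt(3) = 0.14260552
uc = sqrt(u_A^2 + u_B^2) = sqrt(0.11493728^2 + 0.14260552^2) = 0.18315816
U = k * uc = 3 * 0.18315816
U = 0.5495

0.5495


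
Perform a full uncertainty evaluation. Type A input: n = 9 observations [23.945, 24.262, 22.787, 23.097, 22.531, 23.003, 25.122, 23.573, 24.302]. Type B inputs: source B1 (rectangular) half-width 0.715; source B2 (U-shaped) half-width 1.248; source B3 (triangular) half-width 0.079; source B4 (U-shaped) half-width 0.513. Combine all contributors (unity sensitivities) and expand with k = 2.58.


mean = (23.945 + 24.262 + 22.787 + 23.097 + 22.531 + 23.003 + 25.122 + 23.573 + 24.302) / 9 = 23.62466667
s = sqrt(sum((x - mean)^2)/(n-1)) = 0.84962918
u_A = s / sqrt(n) = 0.84962918 / sqrt(9) = 0.28320973
u_B1 = 0.715 / sqrt(3) = 0.41280544
u_B2 = 1.248 / sqrt(2) = 0.88246926
u_B3 = 0.079 / sqrt(6) = 0.032251615
u_B4 = 0.513 / sqrt(2) = 0.36274578
uc = sqrt(0.28320973^2 + 0.41280544^2 + 0.88246926^2 + 0.032251615^2 + 0.36274578^2) = 1.0779577
U = k * uc = 2.58 * 1.0779577
U = 2.7811

2.7811


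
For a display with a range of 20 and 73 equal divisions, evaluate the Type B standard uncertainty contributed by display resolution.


resolution = range / divisions
resolution = 20 / 73 = 0.2739726
u_res = resolution / (2*sqrt(3))
u_res = 0.2739726 / 3.4641016
u_res = 0.0791

0.0791


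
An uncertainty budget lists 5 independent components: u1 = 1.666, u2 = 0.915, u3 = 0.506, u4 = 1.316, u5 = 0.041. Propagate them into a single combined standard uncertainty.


uc = sqrt(1.666^2 + 0.915^2 + 0.506^2 + 1.316^2 + 0.041^2)
uc = sqrt(5.602354)
uc = 2.3669

2.3669


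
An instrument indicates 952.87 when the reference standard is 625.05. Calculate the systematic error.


Systematic error = measured - true
= 952.87 - 625.05
= 327.8200

327.8200


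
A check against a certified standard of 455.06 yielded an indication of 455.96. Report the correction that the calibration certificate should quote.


Correction = standard - reading
= 455.06 - 455.96
= -0.9000

-0.9000


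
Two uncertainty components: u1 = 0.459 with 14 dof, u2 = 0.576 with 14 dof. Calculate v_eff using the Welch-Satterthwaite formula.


uc = sqrt(u1^2 + u2^2) = sqrt(0.459^2 + 0.576^2) = 0.7365168
v_eff = uc^4 / (u1^4/v1 + u2^4/v2)
= 0.7365168^4 / (0.459^4/14 + 0.576^4/14)
= 0.29425959 / 0.011032986
v_eff = 26.6709

26.6709


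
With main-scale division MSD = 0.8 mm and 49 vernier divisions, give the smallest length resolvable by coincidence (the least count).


LC = MSD / n_div
= 0.8 / 49
= 0.0163

0.0163


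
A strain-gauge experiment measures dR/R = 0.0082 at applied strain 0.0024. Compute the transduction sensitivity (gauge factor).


GF = (dR/R) / epsilon
= 0.0082 / 0.0024
= 3.4167

3.4167


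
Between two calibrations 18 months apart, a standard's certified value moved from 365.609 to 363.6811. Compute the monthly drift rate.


rate = (v2 - v1) / months
= (363.6811 - 365.609) / 18
= -1.9279 / 18
= -0.1071

-0.1071


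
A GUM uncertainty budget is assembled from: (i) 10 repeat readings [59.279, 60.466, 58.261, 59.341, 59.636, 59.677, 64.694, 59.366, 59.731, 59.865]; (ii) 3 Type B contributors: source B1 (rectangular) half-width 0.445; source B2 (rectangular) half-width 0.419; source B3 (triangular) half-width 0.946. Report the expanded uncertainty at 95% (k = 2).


mean = (59.279 + 60.466 + 58.261 + 59.341 + 59.636 + 59.677 + 64.694 + 59.366 + 59.731 + 59.865) / 10 = 60.0316
s = sqrt(sum((x - mean)^2)/(n-1)) = 1.7303955
u_A = s / sqrt(n) = 1.7303955 / sqrt(10) = 0.5471991
u_B1 = 0.445 / sqrt(3) = 0.25692087
u_B2 = 0.419 / sqrt(3) = 0.24190976
u_B3 = 0.946 / sqrt(6) = 0.38620288
uc = sqrt(0.5471991^2 + 0.25692087^2 + 0.24190976^2 + 0.38620288^2) = 0.75703909
U = k * uc = 2 * 0.75703909
U = 1.5141

1.5141


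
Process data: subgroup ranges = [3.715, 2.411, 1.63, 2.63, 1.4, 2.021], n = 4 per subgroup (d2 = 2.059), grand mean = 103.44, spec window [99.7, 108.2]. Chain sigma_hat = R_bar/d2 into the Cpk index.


R_bar = (3.715 + 2.411 + 1.63 + 2.63 + 1.4 + 2.021) / 6 = 2.3011667
sigma = R_bar / d2 = 2.3011667 / 2.059 = 1.1176137
Cp = (USL - LSL)/(6*sigma) = (108.2 - 99.7)/(6*1.1176137) = 1.2676
Cpu = (108.2 - 103.44)/(3*1.1176137) = 1.4197
Cpl = (103.44 - 99.7)/(3*1.1176137) = 1.1155
Cpk = min(Cpu, Cpl) = 1.1155

1.1155


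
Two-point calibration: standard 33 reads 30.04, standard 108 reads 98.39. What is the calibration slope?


slope = (y2 - y1) / (x2 - x1)
= (98.39 - 30.04) / (108 - 33)
= 68.3500 / 75
= 0.9113

0.9113


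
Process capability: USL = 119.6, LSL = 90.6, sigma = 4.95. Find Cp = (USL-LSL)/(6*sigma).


Cp = (USL - LSL) / (6 * sigma)
= (119.6 - 90.6) / (6 * 4.95)
= 29.0000 / 29.7000
= 0.9764

0.9764


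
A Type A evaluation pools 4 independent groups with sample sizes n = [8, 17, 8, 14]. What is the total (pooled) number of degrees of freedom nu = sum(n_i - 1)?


nu = sum_i (n_i - 1)
nu = ((8 - 1) + (17 - 1) + (8 - 1) + (14 - 1))
nu = 7 + 16 + 7 + 13
nu = 43

43


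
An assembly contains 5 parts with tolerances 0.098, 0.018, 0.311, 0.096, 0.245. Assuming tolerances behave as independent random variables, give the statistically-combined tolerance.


RSS = sqrt(0.098^2 + 0.018^2 + 0.311^2 + 0.096^2 + 0.245^2)
= sqrt(0.17589)
= 0.4194

0.4194


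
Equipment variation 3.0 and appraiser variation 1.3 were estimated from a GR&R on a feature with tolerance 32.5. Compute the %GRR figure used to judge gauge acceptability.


GRR = sqrt(EV^2 + AV^2) = sqrt(3.0^2 + 1.3^2) = 3.2695565
%GRR = GRR / tol * 100 = 3.2695565 / 32.5 * 100
%GRR = 10.0602

10.0602


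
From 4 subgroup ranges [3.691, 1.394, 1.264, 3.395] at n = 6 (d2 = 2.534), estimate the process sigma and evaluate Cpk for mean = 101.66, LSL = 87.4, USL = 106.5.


R_bar = (3.691 + 1.394 + 1.264 + 3.395) / 4 = 2.436
sigma = R_bar / d2 = 2.436 / 2.534 = 0.96132597
Cp = (USL - LSL)/(6*sigma) = (106.5 - 87.4)/(6*0.96132597) = 3.3114
Cpu = (106.5 - 101.66)/(3*0.96132597) = 1.6782
Cpl = (101.66 - 87.4)/(3*0.96132597) = 4.9446
Cpk = min(Cpu, Cpl) = 1.6782

1.6782


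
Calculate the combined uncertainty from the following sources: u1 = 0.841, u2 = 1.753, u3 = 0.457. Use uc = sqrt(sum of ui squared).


uc = sqrt(0.841^2 + 1.753^2 + 0.457^2)
uc = sqrt(3.989139)
uc = 1.9973

1.9973


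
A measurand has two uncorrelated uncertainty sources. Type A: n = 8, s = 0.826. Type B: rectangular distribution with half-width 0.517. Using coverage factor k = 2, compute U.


u_A = s / sqrt(n) = 0.826 / sqrt(8) = 0.2920351
u_B = half_width / sqrt(3) = 0.517 / sqrt(3) = 0.29849009
uc = sqrt(u_A^2 + u_B^2) = sqrt(0.2920351^2 + 0.29849009^2) = 0.41758931
U = k * uc = 2 * 0.41758931
U = 0.8352

0.8352


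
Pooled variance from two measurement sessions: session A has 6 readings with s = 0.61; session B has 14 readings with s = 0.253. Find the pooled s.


s_p = sqrt(((n1-1)*s1^2 + (n2-1)*s2^2) / (n1+n2-2))
numerator = (6-1)*0.61^2 + (14-1)*0.253^2 = 1.8605 + 0.832117 = 2.692617
denominator = 6 + 14 - 2 = 18
s_p^2 = 2.692617 / 18 = 0.14958983
s_p = sqrt(0.14958983) = 0.3868

0.3868


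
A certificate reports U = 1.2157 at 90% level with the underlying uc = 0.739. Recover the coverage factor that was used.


k = U / uc
k = 1.2157 / 0.739
k = 1.645

1.645


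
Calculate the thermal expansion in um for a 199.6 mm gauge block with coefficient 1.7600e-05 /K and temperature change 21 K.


dL = L * alpha * dT
= 199.6 * 1.7600e-05 * 21
= 0.0737722 mm
dL_um = 0.0737722 * 1000 = 73.7722 um

73.7722


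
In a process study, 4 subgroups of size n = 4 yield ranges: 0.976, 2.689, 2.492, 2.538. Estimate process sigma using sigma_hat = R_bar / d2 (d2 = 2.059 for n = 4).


R_bar = (0.976 + 2.689 + 2.492 + 2.538) / 4
R_bar = 8.695 / 4 = 2.17375
sigma_hat = R_bar / d2 = 2.17375 / 2.059 = 1.0557

1.0557


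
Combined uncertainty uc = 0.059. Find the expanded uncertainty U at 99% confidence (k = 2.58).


U = k * uc
U = 2.58 * 0.059
U = 0.1522

0.1522


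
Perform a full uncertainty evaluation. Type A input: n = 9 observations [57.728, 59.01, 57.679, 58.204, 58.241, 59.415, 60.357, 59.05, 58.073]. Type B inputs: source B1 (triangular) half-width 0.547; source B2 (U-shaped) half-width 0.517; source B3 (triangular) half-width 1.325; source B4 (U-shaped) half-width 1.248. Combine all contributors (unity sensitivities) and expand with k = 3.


mean = (57.728 + 59.01 + 57.679 + 58.204 + 58.241 + 59.415 + 60.357 + 59.05 + 58.073) / 9 = 58.63966667
s = sqrt(sum((x - mean)^2)/(n-1)) = 0.88598561
u_A = s / sqrt(n) = 0.88598561 / sqrt(9) = 0.29532854
u_B1 = 0.547 / sqrt(6) = 0.22331181
u_B2 = 0.517 / sqrt(2) = 0.36557421
u_B3 = 1.325 / sqrt(6) = 0.54092898
u_B4 = 1.248 / sqrt(2) = 0.88246926
uc = sqrt(0.29532854^2 + 0.22331181^2 + 0.36557421^2 + 0.54092898^2 + 0.88246926^2) = 1.1584851
U = k * uc = 3 * 1.1584851
U = 3.4755

3.4755


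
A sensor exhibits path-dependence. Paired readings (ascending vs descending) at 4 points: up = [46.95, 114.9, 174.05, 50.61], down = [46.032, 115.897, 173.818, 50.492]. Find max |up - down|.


|46.95 - 46.032| = 0.9180
|114.9 - 115.897| = 0.9970
|174.05 - 173.818| = 0.2320
|50.61 - 50.492| = 0.1180
hysteresis = max(diffs) = 0.9970

0.9970


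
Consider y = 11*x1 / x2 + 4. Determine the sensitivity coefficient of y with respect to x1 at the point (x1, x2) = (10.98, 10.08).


y = 11*x1 / x2 + 4
dy/dx1 = 11/x2
Evaluate at x2 = 10.08: c1 = 11 / 10.08
c1 = 1.0913

1.0913


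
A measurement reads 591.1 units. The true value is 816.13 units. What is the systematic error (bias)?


Systematic error = measured - true
= 591.1 - 816.13
= -225.0300

-225.0300


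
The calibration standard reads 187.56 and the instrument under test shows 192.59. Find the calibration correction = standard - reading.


Correction = standard - reading
= 187.56 - 192.59
= -5.0300

-5.0300


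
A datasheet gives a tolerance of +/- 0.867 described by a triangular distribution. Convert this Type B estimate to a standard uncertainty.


u_B = half_width / sqrt(6)
u_B = 0.867 / 2.4494897
u_B = 0.3540

0.3540


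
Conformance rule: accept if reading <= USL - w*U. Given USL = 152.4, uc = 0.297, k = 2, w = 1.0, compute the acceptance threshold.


U = k * uc = 2 * 0.297 = 0.594
guard band g = w * U = 1.0 * 0.594 = 0.594
AL = USL - g = 152.4 - 0.594
AL = 151.8060

151.8060


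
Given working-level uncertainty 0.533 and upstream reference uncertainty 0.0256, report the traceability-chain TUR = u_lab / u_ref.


TUR = u_lab / u_ref
= 0.533 / 0.0256
= 20.8203

20.8203


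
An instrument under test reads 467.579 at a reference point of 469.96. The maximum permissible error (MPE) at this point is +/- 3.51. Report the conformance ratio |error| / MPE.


e = indication - reference = 467.579 - 469.96 = -2.3810
|e| = 2.3810
ratio = |e| / MPE = 2.3810 / 3.51
ratio = 0.6783

0.6783


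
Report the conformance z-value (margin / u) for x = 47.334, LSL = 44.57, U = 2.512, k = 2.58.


u = U / k = 2.512 / 2.58 = 0.97364341
margin = |LSL - x| = |44.57 - 47.334| = 2.764
z = margin / u = 2.764 / 0.97364341
z = 2.8388

2.8388


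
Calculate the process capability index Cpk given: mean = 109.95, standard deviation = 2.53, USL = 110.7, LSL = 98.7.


Cpu = (USL - mean) / (3*sigma) = (110.7 - 109.95) / (3*2.53) = 0.0988
Cpl = (mean - LSL) / (3*sigma) = (109.95 - 98.7) / (3*2.53) = 1.4822
Cpk = min(Cpu, Cpl) = 0.0988

0.0988


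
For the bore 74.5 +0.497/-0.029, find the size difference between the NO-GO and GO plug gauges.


GO = nominal - lower_tol (smallest hole = maximum material condition)
GO = 74.5 - 0.029 = 74.471
NO-GO = nominal + upper_tol (largest hole = least material condition)
NO-GO = 74.5 + 0.497 = 74.997
spread = NO-GO - GO = 74.997 - 74.471 = 0.5260

0.5260


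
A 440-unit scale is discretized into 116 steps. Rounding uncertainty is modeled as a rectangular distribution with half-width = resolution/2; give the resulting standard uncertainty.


resolution = range / divisions
resolution = 440 / 116 = 3.7931034
u_res = resolution / (2*sqrt(3))
u_res = 3.7931034 / 3.4641016
u_res = 1.0950

1.0950


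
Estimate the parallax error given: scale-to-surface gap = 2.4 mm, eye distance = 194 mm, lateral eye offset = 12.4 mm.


error = h * offset / d
= 2.4 * 12.4 / 194
= 0.1534

0.1534


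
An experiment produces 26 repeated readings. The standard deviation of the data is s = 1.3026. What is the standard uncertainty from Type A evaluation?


u_A = s / sqrt(n)
u_A = 1.3026 / sqrt(26)
u_A = 1.3026 / 5.0990195
u_A = 0.2555

0.2555


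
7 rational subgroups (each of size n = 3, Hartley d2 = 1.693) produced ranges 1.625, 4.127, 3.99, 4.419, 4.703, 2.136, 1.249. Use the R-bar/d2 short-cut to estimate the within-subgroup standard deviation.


R_bar = (1.625 + 4.127 + 3.99 + 4.419 + 4.703 + 2.136 + 1.249) / 7
R_bar = 22.249 / 7 = 3.1784286
sigma_hat = R_bar / d2 = 3.1784286 / 1.693 = 1.8774

1.8774


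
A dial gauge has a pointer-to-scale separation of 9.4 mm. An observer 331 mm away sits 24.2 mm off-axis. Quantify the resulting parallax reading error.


error = h * offset / d
= 9.4 * 24.2 / 331
= 0.6873

0.6873


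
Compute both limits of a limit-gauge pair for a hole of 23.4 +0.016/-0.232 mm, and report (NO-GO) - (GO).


GO = nominal - lower_tol (smallest hole = maximum material condition)
GO = 23.4 - 0.232 = 23.168
NO-GO = nominal + upper_tol (largest hole = least material condition)
NO-GO = 23.4 + 0.016 = 23.416
spread = NO-GO - GO = 23.416 - 23.168 = 0.2480

0.2480


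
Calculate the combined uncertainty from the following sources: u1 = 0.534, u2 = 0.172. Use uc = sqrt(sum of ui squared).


uc = sqrt(0.534^2 + 0.172^2)
uc = sqrt(0.31474)
uc = 0.5610

0.5610
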